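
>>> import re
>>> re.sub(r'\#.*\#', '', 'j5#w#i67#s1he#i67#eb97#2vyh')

'j52vyh'

`sub` substitutes '' at each match site.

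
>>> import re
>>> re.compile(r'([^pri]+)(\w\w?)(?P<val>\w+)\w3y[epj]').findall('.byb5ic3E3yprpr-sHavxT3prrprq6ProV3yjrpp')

[('.byb5', 'ic', '3'), ('-sHavxT3', 'pr', 'rprq6Pro')]

The pattern matches one or more of any character except [pri] (captured); then a word character, then optionally a word character (captured); then one or more of a word character (captured as 'val'); then a word character, then the literal '3y', then one of [epj].
3 groups means each result is a tuple of 3 captured strings — 2 here.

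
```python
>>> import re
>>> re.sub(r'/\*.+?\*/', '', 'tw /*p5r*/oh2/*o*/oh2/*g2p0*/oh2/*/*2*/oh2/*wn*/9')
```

Matches: at [3:10] → '/*p5r*/'; at [13:18] → '/*o*/'; at [21:29] → '/*g2p0*/'; at [32:39] → '/*/*2*/'; at [42:48] → '/*wn*/'.
Each match is replaced by ''.

'tw oh2oh2oh2oh29'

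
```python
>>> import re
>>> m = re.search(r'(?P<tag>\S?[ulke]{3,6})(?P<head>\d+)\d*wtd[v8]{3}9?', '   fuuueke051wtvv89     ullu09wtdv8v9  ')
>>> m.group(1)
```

'ullu'

This matches optionally a non-whitespace character, then 3 to 6 of one of [ulke] (captured as 'tag'); then one or more of a digit (captured as 'head'); then zero or more of a digit; then the literal 'wtd', then exactly 3 of one of [v8], then optionally the literal '9'.
`search` walks the string left to right and returns the first match it finds.
The match spans [24:37] → 'ullu09wtdv8v9'.
Captured: group 1 = 'ullu', group 2 = '09'.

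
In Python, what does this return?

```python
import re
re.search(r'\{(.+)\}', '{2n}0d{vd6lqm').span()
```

(0, 4)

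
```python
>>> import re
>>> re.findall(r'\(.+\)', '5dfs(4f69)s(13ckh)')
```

['(4f69)s(13ckh)']

Matches: at [4:18] → '(4f69)s(13ckh)'.
`findall` yields the raw match text (1 of them) because the pattern has no groups.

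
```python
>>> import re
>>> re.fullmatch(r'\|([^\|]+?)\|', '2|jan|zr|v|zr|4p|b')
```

None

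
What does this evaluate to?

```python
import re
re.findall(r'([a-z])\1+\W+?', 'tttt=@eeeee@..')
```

['t', 'e']

The backreference `\1` re-matches whatever the first group consumed, character for character.
Because there's exactly one group, `findall` drops the full match and keeps group 1 from each hit.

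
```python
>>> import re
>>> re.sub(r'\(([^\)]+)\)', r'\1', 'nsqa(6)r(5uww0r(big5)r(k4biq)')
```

Matches: at [4:7] → '(6)'; at [8:21] → '(5uww0r(big5)'; at [22:29] → '(k4biq)'.
The replacement refers to a captured group, so each match is rewritten using its own captured text.

'nsqa6r5uww0r(big5rk4biq'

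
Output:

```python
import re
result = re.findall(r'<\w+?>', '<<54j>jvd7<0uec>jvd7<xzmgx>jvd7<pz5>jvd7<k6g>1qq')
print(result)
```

['<54j>', '<0uec>', '<xzmgx>', '<pz5>', '<k6g>']

Scanning left to right: at [1:6] → '<54j>'; at [10:16] → '<0uec>'; at [20:27] → '<xzmgx>'; at [31:36] → '<pz5>'; at [40:45] → '<k6g>'.
Since nothing is captured, `findall` lists the 5 matched substrings directly.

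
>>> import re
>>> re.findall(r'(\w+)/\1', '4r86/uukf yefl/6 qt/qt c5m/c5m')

`\1` has to match the exact text group 1 already captured.
With a single group, `findall` returns only what that group captured — 2 items.

['qt', 'c5m']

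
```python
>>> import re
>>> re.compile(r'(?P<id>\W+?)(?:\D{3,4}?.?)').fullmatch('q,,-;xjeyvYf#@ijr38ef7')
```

`re.fullmatch` is like wrapping the pattern in `^…$` (in single-line mode).
Here the string isn't matched end-to-end, so the call returns None.

None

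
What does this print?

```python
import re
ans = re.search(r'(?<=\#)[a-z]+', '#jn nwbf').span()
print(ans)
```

Because the assertion is zero-width, the text it checks is not consumed and won't appear in the result.
The match spans [1:3] → 'jn'.

(1, 3)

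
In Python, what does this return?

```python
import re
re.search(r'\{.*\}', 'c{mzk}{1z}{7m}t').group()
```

'{mzk}{1z}{7m}'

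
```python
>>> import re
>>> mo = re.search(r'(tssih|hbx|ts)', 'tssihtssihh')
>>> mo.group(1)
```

'tssih'

Alternation isn't longest-match — the leftmost alternative that fits at this position is chosen.
Unlike `match`, `search` isn't anchored — it looks for the pattern anywhere in the string.
The match spans [0:5] → 'tssih'.
Captured: group 1 = 'tssih'.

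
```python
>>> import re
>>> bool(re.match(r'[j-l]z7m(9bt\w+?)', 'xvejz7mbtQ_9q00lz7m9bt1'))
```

This matches a character in [j-l], then the literal 'z7m'; then the literal '9bt', then one or more of a word character (lazy) (captured).
`re.match` won't scan ahead — the pattern has to work from the very first character.
Here the pattern fails at index 0, so the call returns None, and `bool(None)` is False.

False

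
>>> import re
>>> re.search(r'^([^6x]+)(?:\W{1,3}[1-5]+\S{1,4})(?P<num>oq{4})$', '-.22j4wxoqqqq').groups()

The match spans [0:13] → '-.22j4wxoqqqq'.
Captured: group 1 = '-', group 2 = 'oqqqq'.

('-', 'oqqqq')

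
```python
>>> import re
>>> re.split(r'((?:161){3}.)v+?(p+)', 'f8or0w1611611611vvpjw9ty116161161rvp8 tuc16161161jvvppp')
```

['f8or0w', '1611611611', 'p', 'jw9ty116161161rvp8 tuc16161161jvvppp']

This matches the literal '161' repeated 3 times, then any character (captured); then one or more of a literal 'v' (lazy); then one or more of a literal 'p' (captured).
With a capturing group present, the delimiter's captured portion is kept in the result list.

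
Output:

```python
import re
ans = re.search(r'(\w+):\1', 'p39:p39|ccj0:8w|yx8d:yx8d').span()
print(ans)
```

(0, 7)

After group 1 captures some text, `\1` only succeeds where that same text appears again.
`search` walks the string left to right and returns the first match it finds.
The match spans [0:7] → 'p39:p39'.
Captured: group 1 = 'p39'.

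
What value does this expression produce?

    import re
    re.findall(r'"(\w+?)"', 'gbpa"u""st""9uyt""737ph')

['u', 'st', '9uyt']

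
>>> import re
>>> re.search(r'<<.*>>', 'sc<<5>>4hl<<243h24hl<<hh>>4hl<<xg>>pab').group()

'<<5>>4hl<<243h24hl<<hh>>4hl<<xg>>'

`search` walks the string left to right and returns the first match it finds.
The match spans [2:35] → '<<5>>4hl<<243h24hl<<hh>>4hl<<xg>>'.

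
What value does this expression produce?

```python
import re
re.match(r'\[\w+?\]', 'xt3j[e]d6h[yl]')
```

With `match`, the pattern is implicitly anchored at the beginning.
Here position 0 doesn't satisfy it, so the call returns None.

None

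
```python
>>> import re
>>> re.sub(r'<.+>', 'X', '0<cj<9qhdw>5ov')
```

'0X5ov'

Each match is replaced by 'X'.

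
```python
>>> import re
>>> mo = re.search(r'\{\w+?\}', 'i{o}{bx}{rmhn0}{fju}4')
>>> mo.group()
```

'{o}'

`re.search` scans for the first position where the pattern succeeds.
The match spans [1:4] → '{o}'.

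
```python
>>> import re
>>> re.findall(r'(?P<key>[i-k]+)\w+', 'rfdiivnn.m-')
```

`findall` collects group 1 from the one match (1 total).

['ii']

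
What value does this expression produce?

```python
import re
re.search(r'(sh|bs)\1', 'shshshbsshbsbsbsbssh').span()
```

(0, 4)

A backreference is literal: `\1` must see the identical characters the first group matched.
The match spans [0:4] → 'shsh'.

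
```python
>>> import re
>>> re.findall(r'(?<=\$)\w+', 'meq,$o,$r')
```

['o', 'r']

The `(?=…)`/`(?<=…)` assertion just peeks at neighbouring text; it doesn't advance the match position.
Walking the string: at [5:6] → 'o'; at [8:9] → 'r'.
Since nothing is captured, `findall` lists the 2 matched substrings directly.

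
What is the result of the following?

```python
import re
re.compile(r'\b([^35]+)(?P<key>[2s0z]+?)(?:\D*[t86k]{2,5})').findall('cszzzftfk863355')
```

[('cszz', 'z')]

The pattern matches a word boundary (`\b`, zero-width); then one or more of any character except [35] (captured); then one or more of one of [2s0z] (lazy) (captured as 'key'); then zero or more of a non-digit, then 2 to 5 of one of [t86k] (non-capturing group).
Scanning left to right: at [0:11] match 'cszzzftfk86', groups = ('cszz', 'z').
Multiple groups make `findall` return tuples — one 2-tuple for the one match.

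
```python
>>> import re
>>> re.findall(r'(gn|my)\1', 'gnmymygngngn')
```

['my', 'gn']

The backreference `\1` re-matches whatever the first group consumed, character for character.
Scanning left to right: at [2:6] match 'mymy', group 1 = 'my'; at [6:10] match 'gngn', group 1 = 'gn'.
With a single group, `findall` returns only what that group captured — 2 items.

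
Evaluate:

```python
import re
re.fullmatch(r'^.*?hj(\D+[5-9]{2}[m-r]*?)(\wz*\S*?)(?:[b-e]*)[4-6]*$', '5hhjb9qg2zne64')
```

None

This matches anchored at the start of the string; then zero or more of any character (lazy), then the literal 'hj'; then one or more of a non-digit, then exactly 2 of a character in [5-9], then zero or more of a character in [m-r] (lazy) (captured); then a word character, then zero or more of a literal 'z', then zero or more of a non-whitespace character (lazy) (captured); then zero or more of a character in [b-e] (non-capturing group); then zero or more of a character in [4-6]; then anchored at the end.
`re.fullmatch` is like wrapping the pattern in `^…$` (in single-line mode).
Here the pattern can't cover the whole string, so the call returns None.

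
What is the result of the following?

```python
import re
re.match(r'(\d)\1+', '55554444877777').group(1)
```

'5'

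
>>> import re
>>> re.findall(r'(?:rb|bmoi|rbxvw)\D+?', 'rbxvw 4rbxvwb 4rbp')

Branches in `(...|...)` are attempted left-to-right; the first branch that allows the whole pattern to succeed is taken.
With no groups in the pattern, `findall` gives back each whole match — 3 here.

['rbx', 'rbx', 'rbp']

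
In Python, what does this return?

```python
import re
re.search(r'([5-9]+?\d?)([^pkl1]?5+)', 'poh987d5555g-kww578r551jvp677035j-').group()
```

This matches one or more of a character in [5-9] (lazy), then optionally a digit (captured); then optionally any character except [pkl1], then one or more of the literal '5' (captured).
`re.search` tries every starting position until one works.
The match spans [3:11] → '987d5555'.
Captured: group 1 = '987', group 2 = 'd5555'.

'987d5555'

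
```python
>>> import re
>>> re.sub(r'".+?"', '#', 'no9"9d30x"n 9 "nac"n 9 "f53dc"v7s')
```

Matches: at [3:10] → '"9d30x"'; at [14:19] → '"nac"'; at [23:30] → '"f53dc"'.
Each match is replaced by '#'.

'no9#n 9 #n 9 #v7s'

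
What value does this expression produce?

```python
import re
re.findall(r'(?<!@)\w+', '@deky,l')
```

['eky', 'l']

A negative assertion filters positions out without eating any characters.
Matches: at [2:5] → 'eky'; at [6:7] → 'l'.
No capturing groups, so `findall` returns the 2 full match strings.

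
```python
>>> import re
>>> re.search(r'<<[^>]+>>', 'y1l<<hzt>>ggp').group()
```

'<<hzt>>'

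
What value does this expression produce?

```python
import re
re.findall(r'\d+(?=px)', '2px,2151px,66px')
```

['2', '2151', '66']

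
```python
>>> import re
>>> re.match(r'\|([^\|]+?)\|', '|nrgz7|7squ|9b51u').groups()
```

('nrgz7',)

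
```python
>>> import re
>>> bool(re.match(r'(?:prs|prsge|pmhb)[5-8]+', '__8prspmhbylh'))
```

`re.match` only tries the pattern at the start of the string.
Here the string doesn't start with a match, so the call returns None, and `bool(None)` is False.

False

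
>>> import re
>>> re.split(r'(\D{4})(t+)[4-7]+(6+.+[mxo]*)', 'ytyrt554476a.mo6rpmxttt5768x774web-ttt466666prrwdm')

['', 'ytyr', 't', '6a.mo6rpmxttt5768x774web-ttt466666prrwdm', '']

The group in the pattern means `split` returns the separators' captures alongside the pieces.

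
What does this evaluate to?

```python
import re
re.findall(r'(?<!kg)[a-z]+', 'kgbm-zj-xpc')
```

A negative assertion filters positions out without eating any characters.
Since nothing is captured, `findall` lists the 3 matched substrings directly.

['kgbm', 'zj', 'xpc']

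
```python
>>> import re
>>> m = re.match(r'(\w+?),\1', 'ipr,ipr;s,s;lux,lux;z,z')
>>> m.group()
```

'ipr,ipr'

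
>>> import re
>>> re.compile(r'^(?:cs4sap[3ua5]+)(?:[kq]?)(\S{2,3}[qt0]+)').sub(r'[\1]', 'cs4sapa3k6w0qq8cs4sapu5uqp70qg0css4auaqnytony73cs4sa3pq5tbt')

Pattern: anchored at the start of the string; then the literal 'cs4', then the literal 'sap', then one or more of one of [3ua5] (non-capturing group); then optionally one of [kq] (non-capturing group); then 2 to 3 of a non-whitespace character, then one or more of one of [qt0] (captured).
Matches: at [0:14] → 'cs4sapa3k6w0qq'.
`\1` in the replacement pulls in group 1's text for each match.

'[6w0qq]8cs4sapu5uqp70qg0css4auaqnytony73cs4sa3pq5tbt'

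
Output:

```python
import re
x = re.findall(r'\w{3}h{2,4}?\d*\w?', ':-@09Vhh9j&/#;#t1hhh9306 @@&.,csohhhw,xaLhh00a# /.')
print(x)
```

['09Vhh9j', 't1hhh9306', 'csohhh', 'xaLhh00a']

With no groups in the pattern, `findall` gives back each whole match — 4 here.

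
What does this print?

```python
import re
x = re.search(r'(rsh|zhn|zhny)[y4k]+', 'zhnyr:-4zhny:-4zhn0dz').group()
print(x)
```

zhny

`re.search` scans for the first position where the pattern succeeds.
The match spans [0:4] → 'zhny'.
Captured: group 1 = 'zhn'.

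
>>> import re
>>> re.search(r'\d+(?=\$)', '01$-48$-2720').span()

(0, 2)

The positive lookaround only admits positions where the adjacent text matches; those characters stay outside the span.
The match spans [0:2] → '01'.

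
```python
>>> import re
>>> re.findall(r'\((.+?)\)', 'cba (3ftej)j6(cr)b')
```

With the lazy modifier that quantifier settles for the fewest repetitions that let the rest of the pattern succeed (the atoms after it are unaffected and can still be greedy).
Scanning left to right: at [4:11] match '(3ftej)', group 1 = '3ftej'; at [13:17] match '(cr)', group 1 = 'cr'.
With a single group, `findall` returns only what that group captured — 2 items.

['3ftej', 'cr']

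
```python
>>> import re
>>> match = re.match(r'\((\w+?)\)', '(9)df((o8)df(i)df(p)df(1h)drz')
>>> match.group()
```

'(9)'

`re.match` only tries the pattern at the start of the string.
The match spans [0:3] → '(9)'.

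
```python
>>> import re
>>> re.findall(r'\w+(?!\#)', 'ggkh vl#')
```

The negative lookaround is zero-width — it rules out positions where the adjacent text would match, without consuming anything.
Walking the string: at [0:4] → 'ggkh'; at [5:6] → 'v'.
`findall` yields the raw match text (2 of them) because the pattern has no groups.

['ggkh', 'v']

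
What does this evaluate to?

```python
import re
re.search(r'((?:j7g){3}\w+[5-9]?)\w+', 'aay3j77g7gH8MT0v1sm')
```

None

This matches the literal 'j7g' repeated 3 times, then one or more of a word character, then optionally a character in [5-9] (captured); then one or more of a word character.
Here no position works, so the call returns None.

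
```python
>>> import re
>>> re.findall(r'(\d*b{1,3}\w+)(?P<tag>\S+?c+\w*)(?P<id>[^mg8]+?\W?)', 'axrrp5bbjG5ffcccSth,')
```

[('5bbjG5ffc', 'ccSth', ',')]

Pattern: zero or more of a digit, then 1 to 3 of the literal 'b', then one or more of a word character (captured); then one or more of a non-whitespace character (lazy), then one or more of a literal 'c', then zero or more of a word character (captured as 'tag'); then one or more of any character except [mg8] (lazy), then optionally a non-word character (captured as 'id').
Scanning left to right: at [5:20] match '5bbjG5ffcccSth,', groups = ('5bbjG5ffc', 'ccSth', ',').
`findall` packs the 3 group values into a tuple for every match.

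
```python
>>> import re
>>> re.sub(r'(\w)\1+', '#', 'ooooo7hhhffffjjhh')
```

'#7####'

`\1` is not a pattern — it's the concrete string captured by group 1, re-applied verbatim.
Each match is replaced by '#'.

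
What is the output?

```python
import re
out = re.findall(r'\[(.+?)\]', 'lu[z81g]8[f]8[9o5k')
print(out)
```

['z81g', 'f']

A `+?`/`*?`/`{m,n}?` starts at its minimum and grows only as far as needed for what follows to match.
Walking the string: at [2:8] match '[z81g]', group 1 = 'z81g'; at [9:12] match '[f]', group 1 = 'f'.
Because there's exactly one group, `findall` drops the full match and keeps group 1 from each hit.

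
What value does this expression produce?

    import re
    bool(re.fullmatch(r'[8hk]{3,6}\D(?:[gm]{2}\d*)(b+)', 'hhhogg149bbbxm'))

Pattern: 3 to 6 of one of [8hk], then a non-digit; then exactly 2 of one of [gm], then zero or more of a digit (non-capturing group); then one or more of a literal 'b' (captured).
`re.fullmatch` is like wrapping the pattern in `^…$` (in single-line mode).
Here there's no way to consume every character, so the call returns None, and `bool(None)` is False.

False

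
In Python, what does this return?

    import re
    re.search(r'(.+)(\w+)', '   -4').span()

Pattern: one or more of any character (captured); then one or more of a word character (captured).
`re.search` scans for the first position where the pattern succeeds.
The match spans [0:5] → '   -4'.
Captured: group 1 = '   -', group 2 = '4'.

(0, 5)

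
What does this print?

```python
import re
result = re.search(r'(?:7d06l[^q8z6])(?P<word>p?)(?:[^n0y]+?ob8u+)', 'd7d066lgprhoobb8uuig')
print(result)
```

None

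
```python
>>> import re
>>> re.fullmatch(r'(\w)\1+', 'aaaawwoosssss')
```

None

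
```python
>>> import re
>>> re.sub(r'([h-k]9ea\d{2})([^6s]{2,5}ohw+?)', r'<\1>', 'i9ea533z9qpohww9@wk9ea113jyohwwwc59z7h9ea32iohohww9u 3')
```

Pattern: a character in [h-k], then the literal '9ea', then exactly 2 of a digit (captured); then 2 to 5 of any character except [6s], then the literal 'oh', then one or more of the literal 'w' (lazy) (captured).
With the lazy modifier that quantifier settles for the fewest repetitions that let the rest of the pattern succeed (the atoms after it are unaffected and can still be greedy).
Matches: at [0:14] → 'i9ea533z9qpohw'; at [18:30] → 'k9ea113jyohw'; at [37:49] → 'h9ea32iohohw'.
The replacement refers to a captured group, so each match is rewritten using its own captured text.

'<i9ea53>w9@w<k9ea11>wwc59z7<h9ea32>w9u 3'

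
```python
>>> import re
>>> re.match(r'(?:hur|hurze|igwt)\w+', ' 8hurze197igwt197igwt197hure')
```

None

`re.match` won't scan ahead — the pattern has to work from the very first character.
Here position 0 doesn't satisfy it, so the call returns None.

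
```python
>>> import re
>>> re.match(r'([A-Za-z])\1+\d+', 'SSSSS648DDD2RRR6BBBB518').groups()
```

('S',)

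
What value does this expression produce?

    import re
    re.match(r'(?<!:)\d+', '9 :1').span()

`match` is anchored at position 0; if the pattern doesn't fit there, it returns None.
The match spans [0:1] → '9'.

(0, 1)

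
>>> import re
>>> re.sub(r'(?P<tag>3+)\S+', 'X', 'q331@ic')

'qX'

Each match is replaced by 'X'.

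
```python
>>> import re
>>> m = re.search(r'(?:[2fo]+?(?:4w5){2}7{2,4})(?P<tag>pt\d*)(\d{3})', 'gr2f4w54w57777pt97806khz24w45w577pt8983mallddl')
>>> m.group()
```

'2f4w54w57777pt97806'

Pattern: one or more of one of [2fo] (lazy), then the literal '4w5' repeated 2 times, then 2 to 4 of the literal '7' (non-capturing group); then the literal 'pt', then zero or more of a digit (captured as 'tag'); then exactly 3 of a digit (captured).
`search` walks the string left to right and returns the first match it finds.
The match spans [2:21] → '2f4w54w57777pt97806'.
Captured: group 1 = 'pt97', group 2 = '806'.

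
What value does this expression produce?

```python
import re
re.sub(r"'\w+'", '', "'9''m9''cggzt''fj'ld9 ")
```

'ld9 '

Matches: at [0:3] → "'9'"; at [3:7] → "'m9'"; at [7:14] → "'cggzt'"; at [14:18] → "'fj'".
Each match is replaced by ''.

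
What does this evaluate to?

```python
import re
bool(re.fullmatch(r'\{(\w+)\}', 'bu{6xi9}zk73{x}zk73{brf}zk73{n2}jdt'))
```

False

`fullmatch` succeeds only if the pattern covers the string from start to end.
Here there's no way to consume every character, so the call returns None, and `bool(None)` is False.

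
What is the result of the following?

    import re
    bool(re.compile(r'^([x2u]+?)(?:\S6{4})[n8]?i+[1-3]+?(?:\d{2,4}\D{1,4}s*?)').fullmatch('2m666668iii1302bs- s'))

False

The pattern matches anchored at the start of the string; then one or more of one of [x2u] (lazy) (captured); then a non-whitespace character, then exactly 4 of a literal '6' (non-capturing group); then optionally one of [n8], then one or more of a literal 'i', then one or more of a character in [1-3] (lazy); then 2 to 4 of a digit, then 1 to 4 of a non-digit, then zero or more of the literal 's' (lazy) (non-capturing group).
`re.fullmatch` requires the pattern to consume the entire string.
Here there's no way to consume every character, so the call returns None, and `bool(None)` is False.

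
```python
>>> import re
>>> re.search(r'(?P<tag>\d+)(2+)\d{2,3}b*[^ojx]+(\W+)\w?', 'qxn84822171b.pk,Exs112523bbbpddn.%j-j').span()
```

This matches one or more of a digit (captured as 'tag'); then one or more of a literal '2' (captured); then 2 to 3 of a digit, then zero or more of the literal 'b', then one or more of any character except [ojx]; then one or more of a non-word character (captured); then optionally a word character.
Unlike `match`, `search` isn't anchored — it looks for the pattern anywhere in the string.
The match spans [3:17] → '84822171b.pk,E'.
Captured: group 1 = '8482', group 2 = '2', group 3 = ','.

(3, 17)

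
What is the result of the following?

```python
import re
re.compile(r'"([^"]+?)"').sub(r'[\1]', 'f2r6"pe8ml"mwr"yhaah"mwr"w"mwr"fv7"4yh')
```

'f2r6[pe8ml]mwr[yhaah]mwr[w]mwr[fv7]4yh'

Each match is replaced using the text its own group 1 captured.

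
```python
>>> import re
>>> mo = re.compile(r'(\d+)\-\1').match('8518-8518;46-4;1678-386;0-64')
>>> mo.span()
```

(0, 9)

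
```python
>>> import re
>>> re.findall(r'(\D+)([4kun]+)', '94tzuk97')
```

[('tzu', 'k')]

Pattern: one or more of a non-digit (captured); then one or more of one of [4kun] (captured).
Scanning left to right: at [2:6] match 'tzuk', groups = ('tzu', 'k').
Multiple groups make `findall` return tuples — one 2-tuple for the one match.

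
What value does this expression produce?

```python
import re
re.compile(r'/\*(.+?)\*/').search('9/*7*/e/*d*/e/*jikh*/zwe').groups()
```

Because the quantifier is non-greedy, it stops expanding at the earliest point where the rest of the pattern can succeed.
`re.search` tries every starting position until one works.
The match spans [1:6] → '/*7*/'.
Captured: group 1 = '7'.

('7',)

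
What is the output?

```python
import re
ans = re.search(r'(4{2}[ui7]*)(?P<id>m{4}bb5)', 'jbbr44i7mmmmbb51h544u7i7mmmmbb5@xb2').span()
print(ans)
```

(4, 15)

This matches exactly 2 of a literal '4', then zero or more of one of [ui7] (captured); then exactly 4 of a literal 'm', then the literal 'bb5' (captured as 'id').
`re.search` scans for the first position where the pattern succeeds.
The match spans [4:15] → '44i7mmmmbb5'.
Captured: group 1 = '44i7', group 2 = 'mmmmbb5'.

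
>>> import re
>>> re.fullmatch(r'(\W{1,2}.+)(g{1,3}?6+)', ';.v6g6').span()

`re.fullmatch` requires the pattern to consume the entire string.
The match spans [0:6] → ';.v6g6'.

(0, 6)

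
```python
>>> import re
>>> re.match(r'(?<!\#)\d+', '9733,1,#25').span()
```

(0, 4)

The negative lookahead/lookbehind blocks any match where the forbidden context is present.
With `match`, the pattern is implicitly anchored at the beginning.
The match spans [0:4] → '9733'.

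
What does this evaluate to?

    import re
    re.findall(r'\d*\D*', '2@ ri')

Pattern: zero or more of a digit; then zero or more of a non-digit.
Scanning left to right: at [0:5] → '2@ ri'; at [5:5] → ''.
No capturing groups, so `findall` returns the 2 full match strings.

['2@ ri', '']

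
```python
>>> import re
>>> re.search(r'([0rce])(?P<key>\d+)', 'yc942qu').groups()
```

('c', '942')

The match spans [1:5] → 'c942'.
Captured: group 1 = 'c', group 2 = '942'.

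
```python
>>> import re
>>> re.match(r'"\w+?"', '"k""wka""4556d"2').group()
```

'"k"'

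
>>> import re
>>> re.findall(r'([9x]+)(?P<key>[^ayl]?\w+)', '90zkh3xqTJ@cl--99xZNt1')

[('9', '0zkh3xqTJ'), ('99x', 'ZNt1')]

Multiple groups make `findall` return tuples — one 2-tuple for each match.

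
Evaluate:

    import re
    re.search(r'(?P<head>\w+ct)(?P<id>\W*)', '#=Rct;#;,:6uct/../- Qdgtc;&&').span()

The pattern matches one or more of a word character, then the literal 'ct' (captured as 'head'); then zero or more of a non-word character (captured as 'id').
`re.search` scans for the first position where the pattern succeeds.
The match spans [2:10] → 'Rct;#;,:'.
Captured: group 1 = 'Rct', group 2 = ';#;,:'.

(2, 10)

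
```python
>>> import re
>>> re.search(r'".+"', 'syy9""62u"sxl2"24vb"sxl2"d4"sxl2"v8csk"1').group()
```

'""62u"sxl2"24vb"sxl2"d4"sxl2"v8csk"'

`search` walks the string left to right and returns the first match it finds.
The match spans [4:39] → '""62u"sxl2"24vb"sxl2"d4"sxl2"v8csk"'.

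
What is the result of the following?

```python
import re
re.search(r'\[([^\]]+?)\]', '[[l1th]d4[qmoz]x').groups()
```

`re.search` tries every starting position until one works.
The match spans [0:7] → '[[l1th]'.
Captured: group 1 = '[l1th'.

('[l1th',)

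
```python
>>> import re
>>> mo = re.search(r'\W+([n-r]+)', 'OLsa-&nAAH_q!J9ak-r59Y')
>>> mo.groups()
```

The match spans [4:7] → '-&n'.
Captured: group 1 = 'n'.

('n',)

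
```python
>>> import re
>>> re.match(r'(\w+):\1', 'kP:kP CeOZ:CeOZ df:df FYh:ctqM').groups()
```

The backreference `\1` re-matches whatever the first group consumed, character for character.
`re.match` won't scan ahead — the pattern has to work from the very first character.
The match spans [0:5] → 'kP:kP'.
Captured: group 1 = 'kP'.

('kP',)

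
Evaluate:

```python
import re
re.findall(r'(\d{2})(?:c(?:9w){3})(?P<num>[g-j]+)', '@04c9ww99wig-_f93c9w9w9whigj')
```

Pattern: exactly 2 of a digit (captured); then a literal 'c', then the literal '9w' repeated 3 times (non-capturing group); then one or more of a character in [g-j] (captured as 'num').
Walking the string: at [15:28] match '93c9w9w9whigj', groups = ('93', 'higj').
With 2 capturing groups, `findall` returns a 2-tuple per match.

[('93', 'higj')]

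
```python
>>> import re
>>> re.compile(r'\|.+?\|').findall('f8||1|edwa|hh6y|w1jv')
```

['||1|', '|hh6y|']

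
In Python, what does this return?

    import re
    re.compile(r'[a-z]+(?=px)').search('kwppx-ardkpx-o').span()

(0, 3)

Lookahead/lookbehind check context without consuming it, so the matched span excludes the asserted characters.
Unlike `match`, `search` isn't anchored — it looks for the pattern anywhere in the string.
The match spans [0:3] → 'kwp'.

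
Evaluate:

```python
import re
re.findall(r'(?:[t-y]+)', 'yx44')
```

This matches one or more of a character in [t-y] (non-capturing group).
Matches: at [0:2] → 'yx'.
With no groups in the pattern, `findall` gives back each whole match — 1 here.

['yx']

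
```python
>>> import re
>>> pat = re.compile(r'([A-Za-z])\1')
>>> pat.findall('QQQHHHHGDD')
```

['Q', 'H', 'H', 'D']

`\1` is not a pattern — it's the concrete string captured by group 1, re-applied verbatim.
With a single group, `findall` returns only what that group captured — 4 items.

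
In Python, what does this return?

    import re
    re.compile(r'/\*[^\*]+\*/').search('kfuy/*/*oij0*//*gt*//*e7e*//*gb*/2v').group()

The match spans [6:14] → '/*oij0*/'.

'/*oij0*/'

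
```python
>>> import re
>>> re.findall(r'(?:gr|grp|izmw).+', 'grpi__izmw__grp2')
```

Matches: at [0:16] → 'grpi__izmw__grp2'.
With no groups in the pattern, `findall` gives back each whole match — 1 here.

['grpi__izmw__grp2']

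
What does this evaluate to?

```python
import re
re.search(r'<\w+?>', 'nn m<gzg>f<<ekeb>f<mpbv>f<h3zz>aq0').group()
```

'<gzg>'

Unlike `match`, `search` isn't anchored — it looks for the pattern anywhere in the string.
The match spans [4:9] → '<gzg>'.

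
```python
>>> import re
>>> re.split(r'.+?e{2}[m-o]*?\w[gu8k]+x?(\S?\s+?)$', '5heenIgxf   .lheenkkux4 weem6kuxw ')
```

['', 'w ', '']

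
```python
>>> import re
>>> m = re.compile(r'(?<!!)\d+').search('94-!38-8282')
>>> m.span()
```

A negative assertion filters positions out without eating any characters.
The match spans [0:2] → '94'.

(0, 2)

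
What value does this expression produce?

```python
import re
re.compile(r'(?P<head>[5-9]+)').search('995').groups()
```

('995',)

The match spans [0:3] → '995'.
Captured: group 1 = '995'.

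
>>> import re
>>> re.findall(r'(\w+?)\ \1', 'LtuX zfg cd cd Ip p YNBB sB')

After group 1 captures some text, `\1` only succeeds where that same text appears again.
Matches: at [9:14] match 'cd cd', group 1 = 'cd'; at [16:19] match 'p p', group 1 = 'p'.
With a single group, `findall` returns only what that group captured — 2 items.

['cd', 'p']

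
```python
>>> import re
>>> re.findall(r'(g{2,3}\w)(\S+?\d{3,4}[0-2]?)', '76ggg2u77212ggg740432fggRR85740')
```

The `?` after the quantifier makes it lazy — it takes as little as possible before letting the rest of the pattern try.
With 2 capturing groups, `findall` returns a 2-tuple per match.

[('ggg2', 'u77212'), ('ggg7', '40432'), ('ggR', 'R85740')]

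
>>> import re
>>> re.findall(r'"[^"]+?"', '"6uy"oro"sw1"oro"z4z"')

['"6uy"', '"sw1"', '"z4z"']

Matches: at [0:5] → '"6uy"'; at [8:13] → '"sw1"'; at [16:21] → '"z4z"'.
`findall` yields the raw match text (3 of them) because the pattern has no groups.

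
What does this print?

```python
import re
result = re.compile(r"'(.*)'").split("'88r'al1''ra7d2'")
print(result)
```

Matches to split on: at [0:16] → "'88r'al1''ra7d2'".
`re.split` interleaves the captured-group text with the surrounding fragments.

['', "88r'al1''ra7d2", '']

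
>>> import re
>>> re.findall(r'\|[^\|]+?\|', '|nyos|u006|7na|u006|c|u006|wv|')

['|nyos|', '|7na|', '|c|', '|wv|']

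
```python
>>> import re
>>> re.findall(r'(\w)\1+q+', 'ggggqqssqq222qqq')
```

['g', 's', '2']

`\1` has to match the exact text group 1 already captured.
Scanning left to right: at [0:6] match 'ggggqq', group 1 = 'g'; at [6:10] match 'ssqq', group 1 = 's'; at [10:16] match '222qqq', group 1 = '2'.
With a single group, `findall` returns only what that group captured — 3 items.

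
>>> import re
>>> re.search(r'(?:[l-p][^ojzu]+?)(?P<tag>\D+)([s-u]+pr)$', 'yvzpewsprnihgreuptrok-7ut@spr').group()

'ok-7ut@spr'

Pattern: a character in [l-p], then one or more of any character except [ojzu] (lazy) (non-capturing group); then one or more of a non-digit (captured as 'tag'); then one or more of a character in [s-u], then the literal 'pr' (captured); then anchored at the end.
The match spans [19:29] → 'ok-7ut@spr'.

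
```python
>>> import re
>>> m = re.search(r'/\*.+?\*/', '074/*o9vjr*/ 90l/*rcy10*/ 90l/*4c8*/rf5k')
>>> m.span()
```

(3, 12)

Because the quantifier is non-greedy, it stops expanding at the earliest point where the rest of the pattern can succeed.
Unlike `match`, `search` isn't anchored — it looks for the pattern anywhere in the string.
The match spans [3:12] → '/*o9vjr*/'.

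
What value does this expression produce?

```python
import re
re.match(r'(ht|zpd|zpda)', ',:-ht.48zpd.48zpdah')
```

None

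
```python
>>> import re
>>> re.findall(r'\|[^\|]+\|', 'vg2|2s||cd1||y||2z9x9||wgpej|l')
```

With no groups in the pattern, `findall` gives back each whole match — 5 here.

['|2s|', '|cd1|', '|y|', '|2z9x9|', '|wgpej|']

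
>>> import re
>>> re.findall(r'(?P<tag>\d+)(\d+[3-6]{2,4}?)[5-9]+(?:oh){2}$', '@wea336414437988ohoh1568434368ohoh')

This matches one or more of a digit (captured as 'tag'); then one or more of a digit, then 2 to 4 of a character in [3-6] (lazy) (captured); then one or more of a character in [5-9], then the literal 'oh' repeated 2 times; then anchored at the end.
Walking the string: at [20:34] match '1568434368ohoh', groups = ('156843', '436').
`findall` packs the 2 group values into a tuple for every match.

[('156843', '436')]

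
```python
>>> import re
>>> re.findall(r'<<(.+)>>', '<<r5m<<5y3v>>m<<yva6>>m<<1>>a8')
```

['r5m<<5y3v>>m<<yva6>>m<<1']

One capturing group, so `findall` returns just the captured substring from the one match — 1 in all.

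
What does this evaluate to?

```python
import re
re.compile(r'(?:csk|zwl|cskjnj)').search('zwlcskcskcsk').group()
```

'zwl'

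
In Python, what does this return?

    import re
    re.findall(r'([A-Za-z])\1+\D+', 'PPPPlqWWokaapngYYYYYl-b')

A backreference is literal: `\1` must see the identical characters the first group matched.
One capturing group, so `findall` returns just the captured substring from the one match — 1 in all.

['P']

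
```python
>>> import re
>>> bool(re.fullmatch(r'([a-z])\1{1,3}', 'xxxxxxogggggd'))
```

False

`re.fullmatch` requires the pattern to consume the entire string.
Here the string isn't matched end-to-end, so the call returns None, and `bool(None)` is False.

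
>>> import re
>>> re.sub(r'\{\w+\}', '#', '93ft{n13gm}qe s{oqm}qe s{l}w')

'93ft#qe s#qe s#w'

Every occurrence is swapped for '#'.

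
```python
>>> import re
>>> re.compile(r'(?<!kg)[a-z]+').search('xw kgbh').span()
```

(0, 2)

A negative assertion filters positions out without eating any characters.
The match spans [0:2] → 'xw'.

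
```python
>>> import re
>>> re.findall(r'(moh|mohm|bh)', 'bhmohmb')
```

The regex engine tests alternatives in the order written; an earlier branch that matches wins even if a later one would match more.
Walking the string: at [0:2] match 'bh', group 1 = 'bh'; at [2:5] match 'moh', group 1 = 'moh'.
With a single group, `findall` returns only what that group captured — 2 items.

['bh', 'moh']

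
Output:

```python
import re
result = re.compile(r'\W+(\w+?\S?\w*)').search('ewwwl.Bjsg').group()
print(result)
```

This matches one or more of a non-word character; then one or more of a word character (lazy), then optionally a non-whitespace character, then zero or more of a word character (captured).
`re.search` scans for the first position where the pattern succeeds.
The match spans [5:10] → '.Bjsg'.
Captured: group 1 = 'Bjsg'.

.Bjsg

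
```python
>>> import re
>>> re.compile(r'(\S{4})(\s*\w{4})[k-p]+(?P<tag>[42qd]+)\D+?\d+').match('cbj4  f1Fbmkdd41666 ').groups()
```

('cbj4', '  f1Fb', 'd')

Pattern: exactly 4 of a non-whitespace character (captured); then zero or more of whitespace, then exactly 4 of a word character (captured); then one or more of a character in [k-p]; then one or more of one of [42qd] (captured as 'tag'); then one or more of a non-digit (lazy), then one or more of a digit.
With `match`, the pattern is implicitly anchored at the beginning.
The match spans [0:19] → 'cbj4  f1Fbmkdd41666'.
Captured: group 1 = 'cbj4', group 2 = '  f1Fb', group 3 = 'd'.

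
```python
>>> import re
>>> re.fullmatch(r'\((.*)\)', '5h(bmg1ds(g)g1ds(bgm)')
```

None

`re.fullmatch` is like wrapping the pattern in `^…$` (in single-line mode).
Here the pattern can't cover the whole string, so the call returns None.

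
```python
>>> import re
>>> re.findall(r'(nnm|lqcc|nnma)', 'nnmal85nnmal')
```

['nnm', 'nnm']

Alternation isn't longest-match — the leftmost alternative that fits at this position is chosen.
Walking the string: at [0:3] match 'nnm', group 1 = 'nnm'; at [7:10] match 'nnm', group 1 = 'nnm'.
One capturing group, so `findall` returns just the captured substring from each match — 2 in all.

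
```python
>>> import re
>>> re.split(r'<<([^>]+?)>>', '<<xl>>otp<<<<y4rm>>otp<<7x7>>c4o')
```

['', 'xl', 'otp', '<<y4rm', 'otp', '7x7', 'c4o']

Matches to split on: at [0:6] → '<<xl>>'; at [9:19] → '<<<<y4rm>>'; at [22:29] → '<<7x7>>'.
The group in the pattern means `split` returns the separators' captures alongside the pieces.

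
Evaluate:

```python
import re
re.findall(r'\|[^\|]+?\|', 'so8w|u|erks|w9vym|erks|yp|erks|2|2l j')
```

Matches: at [4:7] → '|u|'; at [11:18] → '|w9vym|'; at [22:26] → '|yp|'; at [30:33] → '|2|'.
With no groups in the pattern, `findall` gives back each whole match — 4 here.

['|u|', '|w9vym|', '|yp|', '|2|']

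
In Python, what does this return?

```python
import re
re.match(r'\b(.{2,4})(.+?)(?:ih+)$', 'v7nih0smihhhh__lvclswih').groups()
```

Pattern: a word boundary (`\b`, zero-width); then 2 to 4 of any character (captured); then one or more of any character (lazy) (captured); then a literal 'i', then one or more of a literal 'h' (non-capturing group); then anchored at the end.
`re.match` won't scan ahead — the pattern has to work from the very first character.
The match spans [0:23] → 'v7nih0smihhhh__lvclswih'.
Captured: group 1 = 'v7ni', group 2 = 'h0smihhhh__lvclsw'.

('v7ni', 'h0smihhhh__lvclsw')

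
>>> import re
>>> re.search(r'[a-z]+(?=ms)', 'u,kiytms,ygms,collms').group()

Lookahead/lookbehind check context without consuming it, so the matched span excludes the asserted characters.
The match spans [2:6] → 'kiyt'.

'kiyt'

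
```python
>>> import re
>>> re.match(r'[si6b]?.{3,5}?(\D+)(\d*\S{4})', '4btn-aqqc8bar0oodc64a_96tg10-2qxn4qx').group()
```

'4btn-aqqc8bar0'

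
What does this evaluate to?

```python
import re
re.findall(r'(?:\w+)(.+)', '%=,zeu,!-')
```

[',!-']

This matches one or more of a word character (non-capturing group); then one or more of any character (captured).
Scanning left to right: at [3:9] match 'zeu,!-', group 1 = ',!-'.
Because there's exactly one group, `findall` drops the full match and keeps group 1 from the one hit.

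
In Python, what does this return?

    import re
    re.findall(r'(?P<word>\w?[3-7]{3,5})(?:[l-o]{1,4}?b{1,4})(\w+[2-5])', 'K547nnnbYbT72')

The pattern matches optionally a word character, then 3 to 5 of a character in [3-7] (captured as 'word'); then 1 to 4 of a character in [l-o] (lazy), then 1 to 4 of the literal 'b' (non-capturing group); then one or more of a word character, then a character in [2-5] (captured).
Walking the string: at [0:13] match 'K547nnnbYbT72', groups = ('K547', 'YbT72').
Multiple groups make `findall` return tuples — one 2-tuple for the one match.

[('K547', 'YbT72')]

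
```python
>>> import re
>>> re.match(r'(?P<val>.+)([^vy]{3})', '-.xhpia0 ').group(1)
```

The match spans [0:9] → '-.xhpia0 '.
Captured: group 1 = '-.xhpi', group 2 = 'a0 '.

'-.xhpi'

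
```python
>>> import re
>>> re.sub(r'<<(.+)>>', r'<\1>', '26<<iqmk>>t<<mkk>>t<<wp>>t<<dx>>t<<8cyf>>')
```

'26<iqmk>>t<<mkk>>t<<wp>>t<<dx>>t<<8cyf>'

The replacement refers to a captured group, so each match is rewritten using its own captured text.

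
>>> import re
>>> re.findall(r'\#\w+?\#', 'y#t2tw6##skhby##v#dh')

['#t2tw6#', '#skhby#', '#v#']

Since nothing is captured, `findall` lists the 3 matched substrings directly.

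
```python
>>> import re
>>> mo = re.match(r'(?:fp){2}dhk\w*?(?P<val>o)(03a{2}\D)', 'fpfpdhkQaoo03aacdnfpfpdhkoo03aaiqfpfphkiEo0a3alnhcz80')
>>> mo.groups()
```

('o', '03aac')

Pattern: the literal 'fp' repeated 2 times, then the literal 'dhk', then zero or more of a word character (lazy); then a literal 'o' (captured as 'val'); then the literal '03', then exactly 2 of a literal 'a', then a non-digit (captured).
The `?` after the quantifier makes it lazy — it takes as little as possible before letting the rest of the pattern try.
`match` is anchored at position 0; if the pattern doesn't fit there, it returns None.
The match spans [0:16] → 'fpfpdhkQaoo03aac'.
Captured: group 1 = 'o', group 2 = '03aac'.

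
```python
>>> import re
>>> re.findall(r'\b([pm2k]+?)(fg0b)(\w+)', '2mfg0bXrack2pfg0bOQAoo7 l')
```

[('2m', 'fg0b', 'Xrack2pfg0bOQAoo7')]

Pattern: a word boundary (`\b`, zero-width); then one or more of one of [pm2k] (lazy) (captured); then the literal 'fg', then the literal '0b' (captured); then one or more of a word character (captured).
`findall` packs the 3 group values into a tuple for every match.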